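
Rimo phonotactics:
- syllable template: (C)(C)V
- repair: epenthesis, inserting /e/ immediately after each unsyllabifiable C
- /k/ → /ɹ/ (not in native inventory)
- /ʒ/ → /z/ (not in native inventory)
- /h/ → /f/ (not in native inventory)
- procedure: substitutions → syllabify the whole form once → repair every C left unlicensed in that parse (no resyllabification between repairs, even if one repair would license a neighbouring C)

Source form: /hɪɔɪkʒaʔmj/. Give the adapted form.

fɪɔɪɹzaʔemeje

Substitution: /h/ → /f/, /k/ → /ɹ/, /ʒ/ → /z/, giving /fɪɔɪɹzaʔmj/.
Syllabifying with onset maximization leaves /ʔ/, /m/, /j/ stranded (no codas are permitted; onsets may contain at most 2 consonants).
Each unlicensed consonant becomes the onset of a new syllable: /ʔ/ → /ʔe/, /m/ → /me/, /j/ → /je/.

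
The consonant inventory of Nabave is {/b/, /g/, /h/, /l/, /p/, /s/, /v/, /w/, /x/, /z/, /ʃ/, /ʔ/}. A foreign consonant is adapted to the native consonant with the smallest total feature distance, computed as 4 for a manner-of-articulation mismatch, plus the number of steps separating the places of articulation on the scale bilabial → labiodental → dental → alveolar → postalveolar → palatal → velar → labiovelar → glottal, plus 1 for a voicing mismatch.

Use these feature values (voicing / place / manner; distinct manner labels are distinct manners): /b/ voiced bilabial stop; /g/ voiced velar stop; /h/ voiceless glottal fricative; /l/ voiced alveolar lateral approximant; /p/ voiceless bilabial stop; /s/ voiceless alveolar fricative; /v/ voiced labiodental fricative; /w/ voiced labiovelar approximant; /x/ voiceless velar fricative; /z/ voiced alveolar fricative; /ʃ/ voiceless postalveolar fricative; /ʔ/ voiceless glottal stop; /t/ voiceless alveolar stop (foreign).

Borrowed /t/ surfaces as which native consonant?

p

/p/ is closest: same manner (stop), place distance 3 (alveolar→bilabial), same voicing; total 3. Next closest is /b/ at distance 4.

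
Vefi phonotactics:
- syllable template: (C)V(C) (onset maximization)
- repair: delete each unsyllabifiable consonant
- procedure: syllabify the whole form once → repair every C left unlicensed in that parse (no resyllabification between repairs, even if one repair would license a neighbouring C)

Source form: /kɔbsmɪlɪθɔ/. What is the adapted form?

kɔbmɪlɪθɔ

Syllabifying with onset maximization leaves /s/ stranded (at most one coda consonant is licensed; onsets are limited to one consonant).
Each unlicensed consonant is deleted: /s/.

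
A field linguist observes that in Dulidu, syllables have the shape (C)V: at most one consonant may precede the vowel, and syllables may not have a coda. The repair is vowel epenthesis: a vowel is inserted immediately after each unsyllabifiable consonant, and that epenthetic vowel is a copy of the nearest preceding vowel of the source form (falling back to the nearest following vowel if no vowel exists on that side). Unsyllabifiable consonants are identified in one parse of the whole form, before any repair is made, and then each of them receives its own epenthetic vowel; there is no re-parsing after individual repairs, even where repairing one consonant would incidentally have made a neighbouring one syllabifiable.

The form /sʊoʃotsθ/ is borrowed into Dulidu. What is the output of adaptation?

The consonants /t/, /s/, /θ/ cannot be parsed into a legal (C)V syllable (no codas are permitted; onsets are limited to one consonant).
Inserting the epenthetic vowel yields /t/ → /to/, /s/ → /so/, /θ/ → /θo/.

sʊoʃotosoθo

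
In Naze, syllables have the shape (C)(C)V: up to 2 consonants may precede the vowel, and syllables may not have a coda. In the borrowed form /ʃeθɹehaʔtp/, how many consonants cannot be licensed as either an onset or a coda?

Under (C)(C)V, the unsyllabifiable consonants are /ʔ/, /t/, /p/ (no codas are permitted; onsets may contain at most 2 consonants).

3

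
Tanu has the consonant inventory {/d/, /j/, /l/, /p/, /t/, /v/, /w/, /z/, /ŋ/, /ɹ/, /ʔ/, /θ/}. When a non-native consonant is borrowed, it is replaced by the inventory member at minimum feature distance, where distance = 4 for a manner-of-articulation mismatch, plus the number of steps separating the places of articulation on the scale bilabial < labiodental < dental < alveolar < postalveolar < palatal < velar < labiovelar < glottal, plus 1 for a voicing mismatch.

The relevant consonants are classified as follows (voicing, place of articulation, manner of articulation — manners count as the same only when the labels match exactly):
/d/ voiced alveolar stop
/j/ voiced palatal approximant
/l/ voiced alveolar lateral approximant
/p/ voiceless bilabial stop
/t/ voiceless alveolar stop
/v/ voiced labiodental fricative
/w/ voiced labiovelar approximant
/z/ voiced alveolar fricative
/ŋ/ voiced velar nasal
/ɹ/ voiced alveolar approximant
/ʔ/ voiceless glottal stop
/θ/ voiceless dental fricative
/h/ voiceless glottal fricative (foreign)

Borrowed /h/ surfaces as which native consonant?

ʔ

/ʔ/ is closest: manner differs (fricative→stop, +4), place distance 0 (glottal→glottal), same voicing; total 4. Next closest is /w/ at distance 6.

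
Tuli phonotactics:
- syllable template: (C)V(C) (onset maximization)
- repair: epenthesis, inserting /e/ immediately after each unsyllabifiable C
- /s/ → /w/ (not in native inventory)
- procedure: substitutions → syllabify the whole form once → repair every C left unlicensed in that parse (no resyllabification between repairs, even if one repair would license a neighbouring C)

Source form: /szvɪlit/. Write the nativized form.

Substitution: /s/ → /w/, giving /wzvɪlit/.
Under (C)V(C), the unsyllabifiable consonants are /w/, /z/ (at most one coda consonant is licensed; onsets are limited to one consonant).
Epenthesis after each stranded consonant: /w/ → /we/, /z/ → /ze/.

wezevɪlit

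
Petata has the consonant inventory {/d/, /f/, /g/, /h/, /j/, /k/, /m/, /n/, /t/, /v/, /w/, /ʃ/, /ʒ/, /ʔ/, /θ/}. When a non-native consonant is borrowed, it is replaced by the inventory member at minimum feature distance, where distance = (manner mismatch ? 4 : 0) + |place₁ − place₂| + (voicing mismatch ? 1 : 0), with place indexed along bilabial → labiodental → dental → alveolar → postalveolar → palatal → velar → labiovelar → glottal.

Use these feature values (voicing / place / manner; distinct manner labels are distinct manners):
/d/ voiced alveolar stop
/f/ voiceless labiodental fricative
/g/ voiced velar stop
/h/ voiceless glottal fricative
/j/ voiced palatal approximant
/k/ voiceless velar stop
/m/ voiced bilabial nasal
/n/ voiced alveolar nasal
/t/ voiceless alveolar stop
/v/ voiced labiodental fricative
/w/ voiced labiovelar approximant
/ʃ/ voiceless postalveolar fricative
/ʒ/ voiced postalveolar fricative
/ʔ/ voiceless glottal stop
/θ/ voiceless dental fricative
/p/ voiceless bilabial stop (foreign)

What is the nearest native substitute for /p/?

t

/t/ is closest: same manner (stop), place distance 3 (bilabial→alveolar), same voicing; total 3. Next closest is /d/ at distance 4.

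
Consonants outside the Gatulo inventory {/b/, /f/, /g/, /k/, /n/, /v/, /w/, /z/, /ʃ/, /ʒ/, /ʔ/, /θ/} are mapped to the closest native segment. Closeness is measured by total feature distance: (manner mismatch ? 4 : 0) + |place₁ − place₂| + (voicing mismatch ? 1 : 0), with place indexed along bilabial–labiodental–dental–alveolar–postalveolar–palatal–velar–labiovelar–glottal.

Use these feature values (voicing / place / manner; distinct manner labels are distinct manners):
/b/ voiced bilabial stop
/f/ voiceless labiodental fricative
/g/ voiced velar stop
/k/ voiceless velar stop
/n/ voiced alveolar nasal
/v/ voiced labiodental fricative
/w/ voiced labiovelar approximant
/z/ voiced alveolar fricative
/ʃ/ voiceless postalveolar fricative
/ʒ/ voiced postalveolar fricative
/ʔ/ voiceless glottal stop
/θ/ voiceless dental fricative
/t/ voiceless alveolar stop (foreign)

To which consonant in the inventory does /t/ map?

k

/k/ is closest: same manner (stop), place distance 3 (alveolar→velar), same voicing; total 3. Next closest is /b/ at distance 4.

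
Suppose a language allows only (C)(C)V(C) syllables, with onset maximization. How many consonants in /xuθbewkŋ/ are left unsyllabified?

Under (C)(C)V(C), the unsyllabifiable consonants are /k/, /ŋ/ (at most one coda consonant is licensed; onsets may contain at most 2 consonants).

2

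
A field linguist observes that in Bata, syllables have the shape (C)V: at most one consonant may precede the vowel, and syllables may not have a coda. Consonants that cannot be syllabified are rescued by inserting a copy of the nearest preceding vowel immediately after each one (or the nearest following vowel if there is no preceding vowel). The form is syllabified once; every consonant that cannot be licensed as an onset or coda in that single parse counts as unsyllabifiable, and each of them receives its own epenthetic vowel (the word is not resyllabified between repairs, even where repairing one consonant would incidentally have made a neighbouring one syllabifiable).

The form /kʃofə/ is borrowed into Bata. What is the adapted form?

koʃofə

Under (C)V, the unsyllabifiable consonants are /k/ (no codas are permitted; onsets are limited to one consonant).
Each unlicensed consonant becomes the onset of a new syllable: /k/ → /ko/.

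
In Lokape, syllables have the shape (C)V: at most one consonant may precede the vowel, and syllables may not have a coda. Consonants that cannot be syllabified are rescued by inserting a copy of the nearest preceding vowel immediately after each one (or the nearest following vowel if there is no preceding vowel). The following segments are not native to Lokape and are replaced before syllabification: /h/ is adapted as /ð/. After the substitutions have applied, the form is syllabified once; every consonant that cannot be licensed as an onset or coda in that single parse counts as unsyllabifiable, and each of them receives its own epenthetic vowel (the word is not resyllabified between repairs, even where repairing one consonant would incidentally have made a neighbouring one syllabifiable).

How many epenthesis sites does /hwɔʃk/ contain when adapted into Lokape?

3

After substitution the input is /ðwɔʃk/.
The unsyllabifiable consonants are /ð/, /ʃ/, /k/; each receives one epenthetic vowel.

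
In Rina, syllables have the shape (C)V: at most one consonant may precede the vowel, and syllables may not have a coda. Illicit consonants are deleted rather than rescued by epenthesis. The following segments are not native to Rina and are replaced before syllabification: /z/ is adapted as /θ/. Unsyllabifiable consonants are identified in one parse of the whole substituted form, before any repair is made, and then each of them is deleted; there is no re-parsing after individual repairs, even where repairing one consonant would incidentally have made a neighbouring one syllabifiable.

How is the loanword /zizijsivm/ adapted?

θiθisi

Substitution: /z/ → /θ/, giving /θiθijsivm/.
Under (C)V, the unsyllabifiable consonants are /j/, /v/, /m/ (no codas are permitted; onsets are limited to one consonant).
Each unlicensed consonant is deleted: /j/, /v/, /m/.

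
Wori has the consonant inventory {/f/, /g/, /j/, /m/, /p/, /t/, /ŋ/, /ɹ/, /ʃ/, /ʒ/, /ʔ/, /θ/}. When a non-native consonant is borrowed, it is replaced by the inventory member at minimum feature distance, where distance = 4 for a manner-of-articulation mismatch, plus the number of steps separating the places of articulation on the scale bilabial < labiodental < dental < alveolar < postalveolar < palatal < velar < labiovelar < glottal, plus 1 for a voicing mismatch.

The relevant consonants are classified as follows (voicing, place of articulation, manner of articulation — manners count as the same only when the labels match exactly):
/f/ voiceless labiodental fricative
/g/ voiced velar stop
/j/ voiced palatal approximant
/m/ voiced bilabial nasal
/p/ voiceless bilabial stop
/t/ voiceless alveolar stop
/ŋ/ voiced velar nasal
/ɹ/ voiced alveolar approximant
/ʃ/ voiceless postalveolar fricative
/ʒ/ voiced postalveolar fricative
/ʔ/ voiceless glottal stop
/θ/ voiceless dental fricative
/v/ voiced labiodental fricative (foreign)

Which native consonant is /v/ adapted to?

f

/f/ is closest: same manner (fricative), place distance 0 (labiodental→labiodental), voicing differs (+1); total 1. Next closest is /θ/ at distance 2.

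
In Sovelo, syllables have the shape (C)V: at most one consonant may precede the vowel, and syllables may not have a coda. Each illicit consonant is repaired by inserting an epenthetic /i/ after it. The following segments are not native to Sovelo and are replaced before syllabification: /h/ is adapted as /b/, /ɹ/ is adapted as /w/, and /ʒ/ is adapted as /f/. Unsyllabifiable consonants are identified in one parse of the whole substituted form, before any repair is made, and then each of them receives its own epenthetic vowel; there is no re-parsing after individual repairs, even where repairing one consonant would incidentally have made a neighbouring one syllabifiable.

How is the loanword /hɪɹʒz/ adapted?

Substitution: /h/ → /b/, /ɹ/ → /w/, /ʒ/ → /f/, giving /bɪwfz/.
Under (C)V, the unsyllabifiable consonants are /w/, /f/, /z/ (no codas are permitted; onsets are limited to one consonant).
Inserting the epenthetic vowel yields /w/ → /wi/, /f/ → /fi/, /z/ → /zi/.

bɪwifizi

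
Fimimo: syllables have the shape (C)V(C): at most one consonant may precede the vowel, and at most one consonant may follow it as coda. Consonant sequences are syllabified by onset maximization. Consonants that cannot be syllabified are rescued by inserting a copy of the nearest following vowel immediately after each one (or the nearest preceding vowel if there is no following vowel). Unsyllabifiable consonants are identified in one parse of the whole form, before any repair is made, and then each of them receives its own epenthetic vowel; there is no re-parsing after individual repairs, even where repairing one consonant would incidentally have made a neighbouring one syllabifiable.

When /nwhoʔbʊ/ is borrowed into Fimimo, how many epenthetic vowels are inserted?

The unsyllabifiable consonants are /n/, /w/; each receives one epenthetic vowel.

2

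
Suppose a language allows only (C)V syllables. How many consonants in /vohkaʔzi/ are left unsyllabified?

The consonants /h/, /ʔ/ cannot be parsed into a legal (C)V syllable (no codas are permitted; onsets are limited to one consonant).

2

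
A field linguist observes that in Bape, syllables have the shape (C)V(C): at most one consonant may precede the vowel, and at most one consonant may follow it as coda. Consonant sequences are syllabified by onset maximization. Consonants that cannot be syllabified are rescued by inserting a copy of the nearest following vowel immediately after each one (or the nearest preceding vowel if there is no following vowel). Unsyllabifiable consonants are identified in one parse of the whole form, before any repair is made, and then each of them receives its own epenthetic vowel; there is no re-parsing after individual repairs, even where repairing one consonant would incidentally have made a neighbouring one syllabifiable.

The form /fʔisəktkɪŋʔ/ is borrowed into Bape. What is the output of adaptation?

Under (C)V(C), the unsyllabifiable consonants are /f/, /t/, /ʔ/ (at most one coda consonant is licensed; onsets are limited to one consonant).
Each unlicensed consonant becomes the onset of a new syllable: /f/ → /fi/, /t/ → /tɪ/, /ʔ/ → /ʔɪ/.

fiʔisəktɪkɪŋʔɪ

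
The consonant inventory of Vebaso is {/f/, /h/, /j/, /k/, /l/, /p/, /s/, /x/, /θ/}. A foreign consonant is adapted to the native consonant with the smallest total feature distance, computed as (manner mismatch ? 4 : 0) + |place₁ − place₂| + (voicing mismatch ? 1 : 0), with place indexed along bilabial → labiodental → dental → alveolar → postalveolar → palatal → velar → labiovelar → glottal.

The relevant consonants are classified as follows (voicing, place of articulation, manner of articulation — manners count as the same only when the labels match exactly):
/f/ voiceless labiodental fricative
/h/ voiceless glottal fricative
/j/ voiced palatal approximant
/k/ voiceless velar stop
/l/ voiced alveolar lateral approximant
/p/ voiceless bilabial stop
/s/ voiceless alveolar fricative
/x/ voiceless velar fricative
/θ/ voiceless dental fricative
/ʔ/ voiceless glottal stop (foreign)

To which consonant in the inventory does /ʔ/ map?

/k/ is closest: same manner (stop), place distance 2 (glottal→velar), same voicing; total 2. Next closest is /h/ at distance 4.

k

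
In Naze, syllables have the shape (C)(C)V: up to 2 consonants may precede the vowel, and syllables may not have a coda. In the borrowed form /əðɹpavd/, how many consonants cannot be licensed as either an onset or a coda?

3

The consonants /ð/, /v/, /d/ cannot be parsed into a legal (C)(C)V syllable (no codas are permitted; onsets may contain at most 2 consonants).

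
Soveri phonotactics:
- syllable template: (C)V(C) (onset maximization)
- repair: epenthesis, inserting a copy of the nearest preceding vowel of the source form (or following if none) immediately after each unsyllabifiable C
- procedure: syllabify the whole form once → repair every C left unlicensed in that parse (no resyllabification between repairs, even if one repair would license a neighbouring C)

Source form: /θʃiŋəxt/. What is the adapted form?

Under (C)V(C), the unsyllabifiable consonants are /θ/, /t/ (at most one coda consonant is licensed; onsets are limited to one consonant).
Epenthesis after each stranded consonant: /θ/ → /θi/, /t/ → /tə/.

θiʃiŋəxtə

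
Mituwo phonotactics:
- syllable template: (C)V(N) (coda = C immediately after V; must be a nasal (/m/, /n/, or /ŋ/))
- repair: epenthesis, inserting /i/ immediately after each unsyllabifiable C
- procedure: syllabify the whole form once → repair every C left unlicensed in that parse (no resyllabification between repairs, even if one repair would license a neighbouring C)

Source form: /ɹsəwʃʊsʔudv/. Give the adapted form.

ɹisəwiʃʊsiʔudivi

Syllabifying with onset maximization leaves /ɹ/, /w/, /s/, /d/, /v/ stranded (only a nasal (/m/, /n/, or /ŋ/) is licensed in coda position; onsets are limited to one consonant).
Epenthesis after each stranded consonant: /ɹ/ → /ɹi/, /w/ → /wi/, /s/ → /si/, /d/ → /di/, /v/ → /vi/.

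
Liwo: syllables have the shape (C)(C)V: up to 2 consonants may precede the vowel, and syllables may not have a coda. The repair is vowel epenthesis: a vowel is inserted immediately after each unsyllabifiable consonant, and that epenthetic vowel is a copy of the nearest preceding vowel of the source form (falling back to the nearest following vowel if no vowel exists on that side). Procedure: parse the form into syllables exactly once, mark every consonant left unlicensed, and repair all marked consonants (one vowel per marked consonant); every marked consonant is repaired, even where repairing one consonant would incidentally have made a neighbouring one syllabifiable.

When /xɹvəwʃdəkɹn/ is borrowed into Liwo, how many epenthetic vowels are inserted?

The unsyllabifiable consonants are /x/, /w/, /k/, /ɹ/, /n/; each receives one epenthetic vowel.

5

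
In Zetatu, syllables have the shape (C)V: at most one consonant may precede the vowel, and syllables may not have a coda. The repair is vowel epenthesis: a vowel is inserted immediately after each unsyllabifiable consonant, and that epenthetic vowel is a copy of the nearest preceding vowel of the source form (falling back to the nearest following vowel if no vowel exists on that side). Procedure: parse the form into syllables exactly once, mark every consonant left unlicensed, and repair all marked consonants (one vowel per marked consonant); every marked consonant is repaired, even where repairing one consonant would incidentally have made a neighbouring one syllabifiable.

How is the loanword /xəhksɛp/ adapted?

xəhəkəsɛpɛ

Under (C)V, the unsyllabifiable consonants are /h/, /k/, /p/ (no codas are permitted; onsets are limited to one consonant).
Epenthesis after each stranded consonant: /h/ → /hə/, /k/ → /kə/, /p/ → /pɛ/.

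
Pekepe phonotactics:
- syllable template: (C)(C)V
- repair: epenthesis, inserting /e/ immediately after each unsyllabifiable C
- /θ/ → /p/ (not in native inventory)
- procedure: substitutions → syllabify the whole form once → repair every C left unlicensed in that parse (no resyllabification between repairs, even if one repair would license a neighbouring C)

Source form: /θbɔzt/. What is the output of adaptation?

Substitution: /θ/ → /p/, giving /pbɔzt/.
The consonants /z/, /t/ cannot be parsed into a legal (C)(C)V syllable (no codas are permitted; onsets may contain at most 2 consonants).
Each unlicensed consonant becomes the onset of a new syllable: /z/ → /ze/, /t/ → /te/.

pbɔzete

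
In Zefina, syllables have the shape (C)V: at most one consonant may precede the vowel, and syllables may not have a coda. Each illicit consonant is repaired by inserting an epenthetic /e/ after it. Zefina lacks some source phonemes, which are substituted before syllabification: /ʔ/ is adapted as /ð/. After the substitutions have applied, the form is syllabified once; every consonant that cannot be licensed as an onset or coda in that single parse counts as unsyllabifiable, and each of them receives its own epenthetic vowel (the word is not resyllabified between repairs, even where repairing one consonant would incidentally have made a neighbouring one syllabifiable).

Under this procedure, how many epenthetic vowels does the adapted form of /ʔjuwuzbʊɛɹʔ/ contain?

4

After substitution the input is /ðjuwuzbʊɛɹð/.
The unsyllabifiable consonants are /ð/, /z/, /ɹ/, /ð/; each receives one epenthetic vowel.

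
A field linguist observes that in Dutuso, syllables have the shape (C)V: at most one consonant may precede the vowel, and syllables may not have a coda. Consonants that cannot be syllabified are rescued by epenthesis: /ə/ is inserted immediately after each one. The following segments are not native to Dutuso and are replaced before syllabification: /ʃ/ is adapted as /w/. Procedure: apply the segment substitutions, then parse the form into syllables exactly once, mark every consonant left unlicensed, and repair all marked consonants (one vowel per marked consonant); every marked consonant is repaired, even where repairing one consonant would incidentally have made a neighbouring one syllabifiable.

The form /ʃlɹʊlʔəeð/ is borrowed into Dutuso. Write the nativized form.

wələɹʊləʔəeðə

Substitution: /ʃ/ → /w/, giving /wlɹʊlʔəeð/.
The consonants /w/, /l/, /l/, /ð/ cannot be parsed into a legal (C)V syllable (no codas are permitted; onsets are limited to one consonant).
Inserting the epenthetic vowel yields /w/ → /wə/, /l/ → /lə/, /l/ → /lə/, /ð/ → /ðə/.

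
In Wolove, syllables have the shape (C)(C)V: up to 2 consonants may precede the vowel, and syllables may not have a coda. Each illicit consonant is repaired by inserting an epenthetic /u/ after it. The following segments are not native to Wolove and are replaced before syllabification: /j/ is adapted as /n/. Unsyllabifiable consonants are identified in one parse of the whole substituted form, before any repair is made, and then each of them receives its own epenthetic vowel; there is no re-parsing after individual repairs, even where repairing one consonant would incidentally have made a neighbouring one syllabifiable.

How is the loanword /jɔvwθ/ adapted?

Substitution: /j/ → /n/, giving /nɔvwθ/.
The consonants /v/, /w/, /θ/ cannot be parsed into a legal (C)(C)V syllable (no codas are permitted; onsets may contain at most 2 consonants).
Inserting the epenthetic vowel yields /v/ → /vu/, /w/ → /wu/, /θ/ → /θu/.

nɔvuwuθu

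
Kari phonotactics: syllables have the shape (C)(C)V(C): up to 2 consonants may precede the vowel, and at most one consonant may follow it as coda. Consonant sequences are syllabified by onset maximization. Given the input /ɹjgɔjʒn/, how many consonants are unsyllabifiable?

3

The consonants /ɹ/, /ʒ/, /n/ cannot be parsed into a legal (C)(C)V(C) syllable (at most one coda consonant is licensed; onsets may contain at most 2 consonants).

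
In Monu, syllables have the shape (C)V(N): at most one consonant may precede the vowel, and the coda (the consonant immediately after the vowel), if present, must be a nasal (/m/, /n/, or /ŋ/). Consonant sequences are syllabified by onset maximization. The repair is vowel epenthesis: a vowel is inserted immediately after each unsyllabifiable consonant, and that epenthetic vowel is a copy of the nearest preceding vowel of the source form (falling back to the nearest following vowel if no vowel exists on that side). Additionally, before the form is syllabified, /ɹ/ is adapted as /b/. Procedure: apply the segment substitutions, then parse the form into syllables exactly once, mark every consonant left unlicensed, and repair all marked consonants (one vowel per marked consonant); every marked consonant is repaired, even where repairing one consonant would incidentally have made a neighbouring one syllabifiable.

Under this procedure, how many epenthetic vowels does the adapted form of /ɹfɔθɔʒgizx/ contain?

4

After substitution the input is /bfɔθɔʒgizx/.
The unsyllabifiable consonants are /b/, /ʒ/, /z/, /x/; each receives one epenthetic vowel.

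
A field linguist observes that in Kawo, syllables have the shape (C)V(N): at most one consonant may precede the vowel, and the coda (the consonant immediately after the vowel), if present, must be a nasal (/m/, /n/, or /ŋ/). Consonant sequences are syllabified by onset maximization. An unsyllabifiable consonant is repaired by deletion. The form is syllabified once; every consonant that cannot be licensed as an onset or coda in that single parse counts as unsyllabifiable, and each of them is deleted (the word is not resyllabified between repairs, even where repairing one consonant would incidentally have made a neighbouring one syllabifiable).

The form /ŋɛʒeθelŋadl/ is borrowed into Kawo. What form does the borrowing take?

ŋɛʒeθeŋa

Under (C)V(N), the unsyllabifiable consonants are /l/, /d/, /l/ (only a nasal (/m/, /n/, or /ŋ/) is licensed in coda position; onsets are limited to one consonant).
Deletion applies to /l/, /d/, /l/.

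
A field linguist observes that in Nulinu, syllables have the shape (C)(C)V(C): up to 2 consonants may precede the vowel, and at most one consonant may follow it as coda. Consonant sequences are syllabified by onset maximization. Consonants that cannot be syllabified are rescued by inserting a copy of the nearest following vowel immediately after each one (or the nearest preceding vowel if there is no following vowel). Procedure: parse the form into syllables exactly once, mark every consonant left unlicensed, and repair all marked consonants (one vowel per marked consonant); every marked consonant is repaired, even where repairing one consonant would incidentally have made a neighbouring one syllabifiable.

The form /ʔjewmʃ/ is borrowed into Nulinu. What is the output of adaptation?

ʔjewmeʃe

Syllabifying with onset maximization leaves /m/, /ʃ/ stranded (at most one coda consonant is licensed; onsets may contain at most 2 consonants).
Epenthesis after each stranded consonant: /m/ → /me/, /ʃ/ → /ʃe/.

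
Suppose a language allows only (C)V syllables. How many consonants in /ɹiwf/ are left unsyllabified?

2

The consonants /w/, /f/ cannot be parsed into a legal (C)V syllable (no codas are permitted; onsets are limited to one consonant).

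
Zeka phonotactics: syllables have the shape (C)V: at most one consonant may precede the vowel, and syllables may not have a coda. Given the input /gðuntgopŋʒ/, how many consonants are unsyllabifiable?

6

Under (C)V, the unsyllabifiable consonants are /g/, /n/, /t/, /p/, /ŋ/, /ʒ/ (no codas are permitted; onsets are limited to one consonant).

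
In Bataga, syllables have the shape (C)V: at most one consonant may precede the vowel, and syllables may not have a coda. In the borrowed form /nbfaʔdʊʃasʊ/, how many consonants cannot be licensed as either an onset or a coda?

3

Syllabifying with onset maximization leaves /n/, /b/, /ʔ/ stranded (no codas are permitted; onsets are limited to one consonant).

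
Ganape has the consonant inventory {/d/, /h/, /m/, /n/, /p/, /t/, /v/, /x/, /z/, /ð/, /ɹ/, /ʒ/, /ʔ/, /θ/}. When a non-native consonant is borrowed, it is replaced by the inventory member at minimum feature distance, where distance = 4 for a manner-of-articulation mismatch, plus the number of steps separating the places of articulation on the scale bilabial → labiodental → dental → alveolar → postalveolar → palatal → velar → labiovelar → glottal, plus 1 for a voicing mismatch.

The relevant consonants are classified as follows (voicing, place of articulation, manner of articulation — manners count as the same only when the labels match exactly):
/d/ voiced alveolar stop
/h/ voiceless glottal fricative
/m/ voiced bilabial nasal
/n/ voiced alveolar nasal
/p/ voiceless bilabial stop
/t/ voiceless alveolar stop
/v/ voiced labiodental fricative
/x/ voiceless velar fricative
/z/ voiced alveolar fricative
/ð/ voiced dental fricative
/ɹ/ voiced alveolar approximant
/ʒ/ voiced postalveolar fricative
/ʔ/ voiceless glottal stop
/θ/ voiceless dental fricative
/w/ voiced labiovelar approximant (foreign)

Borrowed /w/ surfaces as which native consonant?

ɹ

/ɹ/ is closest: same manner (approximant), place distance 4 (labiovelar→alveolar), same voicing; total 4. Next closest is /h/ at distance 6.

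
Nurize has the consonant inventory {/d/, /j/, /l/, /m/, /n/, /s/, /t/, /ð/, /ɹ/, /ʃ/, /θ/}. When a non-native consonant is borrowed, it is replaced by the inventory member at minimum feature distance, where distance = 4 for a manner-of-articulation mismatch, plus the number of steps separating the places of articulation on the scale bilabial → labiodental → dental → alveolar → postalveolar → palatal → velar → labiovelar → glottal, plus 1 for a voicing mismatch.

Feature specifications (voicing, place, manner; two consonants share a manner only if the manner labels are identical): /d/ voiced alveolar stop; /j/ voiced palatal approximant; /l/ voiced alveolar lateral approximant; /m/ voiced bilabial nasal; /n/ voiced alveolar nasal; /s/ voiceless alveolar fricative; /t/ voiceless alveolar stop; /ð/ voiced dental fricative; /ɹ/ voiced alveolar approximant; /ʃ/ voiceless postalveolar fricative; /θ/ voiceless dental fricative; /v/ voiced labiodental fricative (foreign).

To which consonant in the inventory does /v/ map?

ð

/ð/ is closest: same manner (fricative), place distance 1 (labiodental→dental), same voicing; total 1. Next closest is /θ/ at distance 2.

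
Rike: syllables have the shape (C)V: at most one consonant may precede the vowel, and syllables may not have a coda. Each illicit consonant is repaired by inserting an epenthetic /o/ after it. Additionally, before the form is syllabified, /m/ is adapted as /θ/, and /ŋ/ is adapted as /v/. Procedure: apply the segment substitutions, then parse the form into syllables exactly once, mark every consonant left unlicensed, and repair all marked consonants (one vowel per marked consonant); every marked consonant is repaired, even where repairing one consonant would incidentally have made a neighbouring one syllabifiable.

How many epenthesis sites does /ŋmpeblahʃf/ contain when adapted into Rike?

6

After substitution the input is /vθpeblahʃf/.
The unsyllabifiable consonants are /v/, /θ/, /b/, /h/, /ʃ/, /f/; each receives one epenthetic vowel.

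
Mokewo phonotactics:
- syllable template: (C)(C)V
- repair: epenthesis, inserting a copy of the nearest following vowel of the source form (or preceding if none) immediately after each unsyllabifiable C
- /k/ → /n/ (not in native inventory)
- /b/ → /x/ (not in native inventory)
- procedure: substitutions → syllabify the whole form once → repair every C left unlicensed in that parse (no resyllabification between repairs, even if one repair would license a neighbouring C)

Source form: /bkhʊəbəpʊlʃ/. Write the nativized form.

Substitution: /b/ → /x/, /k/ → /n/, giving /xnhʊəxəpʊlʃ/.
Syllabifying with onset maximization leaves /x/, /l/, /ʃ/ stranded (no codas are permitted; onsets may contain at most 2 consonants).
Each unlicensed consonant becomes the onset of a new syllable: /x/ → /xʊ/, /l/ → /lʊ/, /ʃ/ → /ʃʊ/.

xʊnhʊəxəpʊlʊʃʊ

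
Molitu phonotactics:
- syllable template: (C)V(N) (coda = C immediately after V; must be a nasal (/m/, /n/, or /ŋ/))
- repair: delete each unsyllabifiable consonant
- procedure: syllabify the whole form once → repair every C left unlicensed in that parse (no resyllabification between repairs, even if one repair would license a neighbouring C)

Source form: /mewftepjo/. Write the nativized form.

Syllabifying with onset maximization leaves /w/, /f/, /p/ stranded (only a nasal (/m/, /n/, or /ŋ/) is licensed in coda position; onsets are limited to one consonant).
Each unlicensed consonant is deleted: /w/, /f/, /p/.

metejo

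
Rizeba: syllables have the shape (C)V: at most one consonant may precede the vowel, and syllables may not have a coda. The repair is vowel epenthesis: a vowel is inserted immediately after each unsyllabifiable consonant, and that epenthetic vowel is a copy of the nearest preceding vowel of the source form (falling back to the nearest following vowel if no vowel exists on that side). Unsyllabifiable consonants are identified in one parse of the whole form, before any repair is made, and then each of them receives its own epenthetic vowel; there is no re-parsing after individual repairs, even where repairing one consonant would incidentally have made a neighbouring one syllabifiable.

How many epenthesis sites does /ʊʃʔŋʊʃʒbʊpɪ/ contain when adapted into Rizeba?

4

The unsyllabifiable consonants are /ʃ/, /ʔ/, /ʃ/, /ʒ/; each receives one epenthetic vowel.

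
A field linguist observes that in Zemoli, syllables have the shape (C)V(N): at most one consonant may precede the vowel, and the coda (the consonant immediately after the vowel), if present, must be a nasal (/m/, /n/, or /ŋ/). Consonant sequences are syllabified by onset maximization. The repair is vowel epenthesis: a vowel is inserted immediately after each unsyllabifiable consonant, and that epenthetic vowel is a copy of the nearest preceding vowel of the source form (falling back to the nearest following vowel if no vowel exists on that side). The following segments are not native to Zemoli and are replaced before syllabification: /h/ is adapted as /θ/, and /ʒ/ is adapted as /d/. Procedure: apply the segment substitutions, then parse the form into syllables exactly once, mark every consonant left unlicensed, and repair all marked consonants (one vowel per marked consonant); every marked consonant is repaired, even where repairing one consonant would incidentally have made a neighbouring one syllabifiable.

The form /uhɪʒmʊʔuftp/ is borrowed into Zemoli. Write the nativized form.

uθɪdɪmʊʔufutupu

Substitution: /h/ → /θ/, /ʒ/ → /d/, giving /uθɪdmʊʔuftp/.
The consonants /d/, /f/, /t/, /p/ cannot be parsed into a legal (C)V(N) syllable (only a nasal (/m/, /n/, or /ŋ/) is licensed in coda position; onsets are limited to one consonant).
Epenthesis after each stranded consonant: /d/ → /dɪ/, /f/ → /fu/, /t/ → /tu/, /p/ → /pu/.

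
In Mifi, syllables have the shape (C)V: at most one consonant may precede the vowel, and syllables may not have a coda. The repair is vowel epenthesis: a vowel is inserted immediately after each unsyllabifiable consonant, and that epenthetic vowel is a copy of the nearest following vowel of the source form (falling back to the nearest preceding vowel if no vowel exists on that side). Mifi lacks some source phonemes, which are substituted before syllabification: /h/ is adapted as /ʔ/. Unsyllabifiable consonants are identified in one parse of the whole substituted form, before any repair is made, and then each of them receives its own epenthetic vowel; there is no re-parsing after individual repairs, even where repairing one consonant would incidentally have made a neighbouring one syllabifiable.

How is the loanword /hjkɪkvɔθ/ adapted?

ʔɪjɪkɪkɔvɔθɔ

Substitution: /h/ → /ʔ/, giving /ʔjkɪkvɔθ/.
Syllabifying with onset maximization leaves /ʔ/, /j/, /k/, /θ/ stranded (no codas are permitted; onsets are limited to one consonant).
Inserting the epenthetic vowel yields /ʔ/ → /ʔɪ/, /j/ → /jɪ/, /k/ → /kɔ/, /θ/ → /θɔ/.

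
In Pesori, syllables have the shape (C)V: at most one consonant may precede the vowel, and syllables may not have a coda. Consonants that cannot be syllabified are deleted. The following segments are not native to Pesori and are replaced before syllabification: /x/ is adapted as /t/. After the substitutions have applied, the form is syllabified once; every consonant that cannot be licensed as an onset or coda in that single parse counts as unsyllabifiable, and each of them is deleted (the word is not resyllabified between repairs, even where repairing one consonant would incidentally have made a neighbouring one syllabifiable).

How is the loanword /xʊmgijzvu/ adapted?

Substitution: /x/ → /t/, giving /tʊmgijzvu/.
Under (C)V, the unsyllabifiable consonants are /m/, /j/, /z/ (no codas are permitted; onsets are limited to one consonant).
Each unlicensed consonant is deleted: /m/, /j/, /z/.

tʊgivu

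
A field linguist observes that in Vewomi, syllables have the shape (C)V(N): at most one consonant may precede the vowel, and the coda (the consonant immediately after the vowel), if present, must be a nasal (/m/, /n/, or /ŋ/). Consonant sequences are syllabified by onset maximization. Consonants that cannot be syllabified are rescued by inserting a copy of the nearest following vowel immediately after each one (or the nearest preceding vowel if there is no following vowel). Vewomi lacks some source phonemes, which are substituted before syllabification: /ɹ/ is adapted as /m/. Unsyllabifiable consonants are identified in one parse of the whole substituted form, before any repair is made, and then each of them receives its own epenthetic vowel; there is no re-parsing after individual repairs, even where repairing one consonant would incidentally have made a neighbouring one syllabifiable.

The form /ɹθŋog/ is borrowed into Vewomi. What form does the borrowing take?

moθoŋogo

Substitution: /ɹ/ → /m/, giving /mθŋog/.
The consonants /m/, /θ/, /g/ cannot be parsed into a legal (C)V(N) syllable (only a nasal (/m/, /n/, or /ŋ/) is licensed in coda position; onsets are limited to one consonant).
Inserting the epenthetic vowel yields /m/ → /mo/, /θ/ → /θo/, /g/ → /go/.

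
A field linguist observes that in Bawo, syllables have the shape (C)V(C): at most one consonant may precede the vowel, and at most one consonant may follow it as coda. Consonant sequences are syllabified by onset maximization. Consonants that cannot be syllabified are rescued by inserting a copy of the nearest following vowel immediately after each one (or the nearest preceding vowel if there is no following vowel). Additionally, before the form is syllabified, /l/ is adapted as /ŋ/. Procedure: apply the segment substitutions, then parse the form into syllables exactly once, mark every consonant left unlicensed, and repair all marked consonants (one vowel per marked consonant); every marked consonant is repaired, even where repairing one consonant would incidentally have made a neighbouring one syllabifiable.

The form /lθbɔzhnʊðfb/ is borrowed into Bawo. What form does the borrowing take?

ŋɔθɔbɔzhʊnʊðfʊbʊ

Substitution: /l/ → /ŋ/, giving /ŋθbɔzhnʊðfb/.
Syllabifying with onset maximization leaves /ŋ/, /θ/, /h/, /f/, /b/ stranded (at most one coda consonant is licensed; onsets are limited to one consonant).
Inserting the epenthetic vowel yields /ŋ/ → /ŋɔ/, /θ/ → /θɔ/, /h/ → /hʊ/, /f/ → /fʊ/, /b/ → /bʊ/.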